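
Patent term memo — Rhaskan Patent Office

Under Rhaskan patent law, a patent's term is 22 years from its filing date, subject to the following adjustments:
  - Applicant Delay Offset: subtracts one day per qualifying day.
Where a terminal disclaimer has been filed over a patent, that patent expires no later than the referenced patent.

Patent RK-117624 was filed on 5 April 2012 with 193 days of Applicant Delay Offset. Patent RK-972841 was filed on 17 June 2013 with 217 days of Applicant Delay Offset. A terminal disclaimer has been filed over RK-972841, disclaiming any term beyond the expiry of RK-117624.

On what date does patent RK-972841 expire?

September 24, 2033

Natural term of RK-972841:
  Base: filing + 22 years → 17 June 2035.
  Applicant Delay Offset: −217 days → 12 November 2034.
Expiry of referenced patent RK-117624:
  Base: filing + 22 years → 5 April 2034.
  Applicant Delay Offset: −193 days → 24 September 2033.
Terminal disclaimer: RK-972841 expires on the earlier of 12 November 2034 and 24 September 2033.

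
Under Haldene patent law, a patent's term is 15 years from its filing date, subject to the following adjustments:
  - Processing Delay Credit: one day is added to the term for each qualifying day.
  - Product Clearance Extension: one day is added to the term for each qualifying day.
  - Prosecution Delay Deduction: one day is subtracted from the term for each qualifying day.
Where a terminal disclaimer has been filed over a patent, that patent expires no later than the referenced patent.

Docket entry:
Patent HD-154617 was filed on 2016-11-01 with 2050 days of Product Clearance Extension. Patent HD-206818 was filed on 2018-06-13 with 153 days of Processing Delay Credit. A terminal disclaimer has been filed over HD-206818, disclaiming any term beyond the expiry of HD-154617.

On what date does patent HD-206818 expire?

2033-11-13

Natural term of HD-206818:
  Base: filing + 15 years → 13 June 2033.
  Processing Delay Credit: +153 days → 13 November 2033.
Expiry of referenced patent HD-154617:
  Base: filing + 15 years → 1 November 2031.
  Product Clearance Extension: +2050 days → 12 June 2037.
Terminal disclaimer: HD-206818 expires on the earlier of 13 November 2033 and 12 June 2037.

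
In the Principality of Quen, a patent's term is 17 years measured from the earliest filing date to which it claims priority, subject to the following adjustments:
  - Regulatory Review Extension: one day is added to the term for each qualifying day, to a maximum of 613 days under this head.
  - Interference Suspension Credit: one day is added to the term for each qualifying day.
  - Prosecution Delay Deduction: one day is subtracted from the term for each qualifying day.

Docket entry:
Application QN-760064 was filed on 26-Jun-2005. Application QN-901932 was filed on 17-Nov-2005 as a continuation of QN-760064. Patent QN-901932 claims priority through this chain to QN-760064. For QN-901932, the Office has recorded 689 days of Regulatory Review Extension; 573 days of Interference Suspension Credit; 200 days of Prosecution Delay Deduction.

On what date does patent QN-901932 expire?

March 8, 2025

Earliest priority filing: 26 June 2005.
Base term: 26 June 2005 + 17 years → 26 June 2022.
Regulatory Review Extension: 689 days claimed exceeds the 613-day cap, so +613 days → 29 February 2024.
Interference Suspension Credit: +573 days → 24 September 2025.
Prosecution Delay Deduction: −200 days → 8 March 2025.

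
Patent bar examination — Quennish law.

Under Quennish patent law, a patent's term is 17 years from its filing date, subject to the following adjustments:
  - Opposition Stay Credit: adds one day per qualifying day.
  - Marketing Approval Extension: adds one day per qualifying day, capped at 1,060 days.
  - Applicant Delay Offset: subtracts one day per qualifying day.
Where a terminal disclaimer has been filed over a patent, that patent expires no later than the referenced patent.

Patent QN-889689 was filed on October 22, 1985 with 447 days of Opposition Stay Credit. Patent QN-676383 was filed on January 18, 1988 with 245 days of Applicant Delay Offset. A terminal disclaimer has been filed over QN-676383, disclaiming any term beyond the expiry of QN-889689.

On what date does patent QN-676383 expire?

Natural term of QN-676383:
  Base: filing + 17 years → 18 January 2005.
  Applicant Delay Offset: −245 days → 18 May 2004.
Expiry of referenced patent QN-889689:
  Base: filing + 17 years → 22 October 2002.
  Opposition Stay Credit: +447 days → 12 January 2004.
Terminal disclaimer: QN-676383 expires on the earlier of 18 May 2004 and 12 January 2004.

2004-01-12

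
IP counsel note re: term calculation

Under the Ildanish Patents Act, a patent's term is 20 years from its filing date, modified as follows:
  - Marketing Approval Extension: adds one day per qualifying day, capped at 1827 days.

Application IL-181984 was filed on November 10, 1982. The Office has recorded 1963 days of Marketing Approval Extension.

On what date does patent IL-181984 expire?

November 11, 2007

Base term: filing date + 20 years → 10 November 2002.
Marketing Approval Extension: 1963 days claimed exceeds the 1827-day cap, so +1827 days → 11 November 2007.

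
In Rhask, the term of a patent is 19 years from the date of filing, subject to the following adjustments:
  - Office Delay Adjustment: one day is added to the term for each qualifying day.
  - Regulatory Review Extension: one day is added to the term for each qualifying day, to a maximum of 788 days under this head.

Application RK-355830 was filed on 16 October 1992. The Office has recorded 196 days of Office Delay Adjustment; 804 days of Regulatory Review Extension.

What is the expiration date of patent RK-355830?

2014-06-26

Base term: filing date + 19 years → 16 October 2011.
Office Delay Adjustment: +196 days → 29 April 2012.
Regulatory Review Extension: 804 days claimed exceeds the 788-day cap, so +788 days → 26 June 2014.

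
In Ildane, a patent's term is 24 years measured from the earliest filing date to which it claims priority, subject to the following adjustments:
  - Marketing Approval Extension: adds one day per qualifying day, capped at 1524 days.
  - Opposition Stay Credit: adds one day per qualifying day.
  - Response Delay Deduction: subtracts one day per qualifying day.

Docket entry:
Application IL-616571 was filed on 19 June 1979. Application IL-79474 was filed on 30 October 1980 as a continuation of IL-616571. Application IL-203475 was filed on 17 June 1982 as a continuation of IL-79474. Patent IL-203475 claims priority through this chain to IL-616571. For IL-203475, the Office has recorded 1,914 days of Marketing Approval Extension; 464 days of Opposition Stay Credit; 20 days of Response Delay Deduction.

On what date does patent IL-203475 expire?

Earliest priority filing: 19 June 1979.
Base term: 19 June 1979 + 24 years → 19 June 2003.
Marketing Approval Extension: 1914 days claimed exceeds the 1524-day cap, so +1524 days → 21 August 2007.
Opposition Stay Credit: +464 days → 27 November 2008.
Response Delay Deduction: −20 days → 7 November 2008.

2008-11-07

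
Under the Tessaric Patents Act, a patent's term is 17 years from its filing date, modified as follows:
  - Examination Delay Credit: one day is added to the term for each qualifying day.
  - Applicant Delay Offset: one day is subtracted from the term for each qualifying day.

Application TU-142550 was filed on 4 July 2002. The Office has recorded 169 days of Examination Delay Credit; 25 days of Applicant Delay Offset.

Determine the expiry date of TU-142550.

Base term: filing date + 17 years → 4 July 2019.
Examination Delay Credit: +169 days → 20 December 2019.
Applicant Delay Offset: −25 days → 25 November 2019.

2019-11-25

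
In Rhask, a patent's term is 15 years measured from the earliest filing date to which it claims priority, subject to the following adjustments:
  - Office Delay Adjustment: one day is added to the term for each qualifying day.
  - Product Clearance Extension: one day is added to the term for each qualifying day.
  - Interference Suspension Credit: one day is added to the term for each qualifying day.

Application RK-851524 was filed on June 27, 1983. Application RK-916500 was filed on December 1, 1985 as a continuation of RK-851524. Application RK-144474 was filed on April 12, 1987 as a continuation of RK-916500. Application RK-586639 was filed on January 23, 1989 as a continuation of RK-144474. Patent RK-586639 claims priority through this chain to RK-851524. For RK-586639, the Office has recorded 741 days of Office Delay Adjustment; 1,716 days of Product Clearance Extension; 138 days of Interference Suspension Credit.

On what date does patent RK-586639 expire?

Earliest priority filing: 27 June 1983.
Base term: 27 June 1983 + 15 years → 27 June 1998.
Office Delay Adjustment: +741 days → 7 July 2000.
Product Clearance Extension: +1716 days → 19 March 2005.
Interference Suspension Credit: +138 days → 4 August 2005.

2005-08-04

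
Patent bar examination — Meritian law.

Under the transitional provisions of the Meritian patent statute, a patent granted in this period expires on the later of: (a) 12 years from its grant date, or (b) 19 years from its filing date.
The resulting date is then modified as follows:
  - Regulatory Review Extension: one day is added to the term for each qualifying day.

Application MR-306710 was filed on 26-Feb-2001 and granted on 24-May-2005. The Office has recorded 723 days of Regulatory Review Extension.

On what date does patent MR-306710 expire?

(a) grant + 12 years → 24 May 2017.
(b) filing + 19 years → 26 February 2020.
Later of the two: 26 February 2020.
Regulatory Review Extension: +723 days → 18 February 2022.

February 18, 2022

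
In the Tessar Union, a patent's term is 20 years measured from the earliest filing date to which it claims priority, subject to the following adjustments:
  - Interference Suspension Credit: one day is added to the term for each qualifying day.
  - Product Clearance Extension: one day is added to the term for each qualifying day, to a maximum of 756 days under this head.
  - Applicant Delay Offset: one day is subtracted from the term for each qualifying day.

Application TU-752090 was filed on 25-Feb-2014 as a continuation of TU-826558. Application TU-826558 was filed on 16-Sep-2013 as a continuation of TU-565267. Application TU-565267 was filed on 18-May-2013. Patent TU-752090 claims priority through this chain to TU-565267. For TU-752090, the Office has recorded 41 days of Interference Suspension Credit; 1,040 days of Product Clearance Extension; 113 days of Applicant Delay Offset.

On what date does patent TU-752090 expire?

Earliest priority filing: 18 May 2013.
Base term: 18 May 2013 + 20 years → 18 May 2033.
Interference Suspension Credit: +41 days → 28 June 2033.
Product Clearance Extension: 1040 days claimed exceeds the 756-day cap, so +756 days → 24 July 2035.
Applicant Delay Offset: −113 days → 2 April 2035.

April 2, 2035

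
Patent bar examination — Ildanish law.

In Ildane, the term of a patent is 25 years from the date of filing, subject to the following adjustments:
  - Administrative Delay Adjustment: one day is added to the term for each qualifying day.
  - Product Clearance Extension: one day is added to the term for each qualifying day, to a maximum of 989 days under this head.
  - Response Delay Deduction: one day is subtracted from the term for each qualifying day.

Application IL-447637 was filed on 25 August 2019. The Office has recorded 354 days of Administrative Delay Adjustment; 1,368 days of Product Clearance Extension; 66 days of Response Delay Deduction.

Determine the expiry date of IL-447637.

February 23, 2048

Base term: filing date + 25 years → 25 August 2044.
Administrative Delay Adjustment: +354 days → 14 August 2045.
Product Clearance Extension: 1368 days claimed exceeds the 989-day cap, so +989 days → 29 April 2048.
Response Delay Deduction: −66 days → 23 February 2048.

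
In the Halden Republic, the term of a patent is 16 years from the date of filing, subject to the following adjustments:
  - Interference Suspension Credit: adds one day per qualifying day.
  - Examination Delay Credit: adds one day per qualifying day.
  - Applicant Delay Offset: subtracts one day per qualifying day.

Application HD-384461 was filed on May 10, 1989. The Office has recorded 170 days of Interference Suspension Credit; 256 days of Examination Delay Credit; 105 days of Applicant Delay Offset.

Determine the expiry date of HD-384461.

2006-03-27

Base term: filing date + 16 years → 10 May 2005.
Interference Suspension Credit: +170 days → 27 October 2005.
Examination Delay Credit: +256 days → 10 July 2006.
Applicant Delay Offset: −105 days → 27 March 2006.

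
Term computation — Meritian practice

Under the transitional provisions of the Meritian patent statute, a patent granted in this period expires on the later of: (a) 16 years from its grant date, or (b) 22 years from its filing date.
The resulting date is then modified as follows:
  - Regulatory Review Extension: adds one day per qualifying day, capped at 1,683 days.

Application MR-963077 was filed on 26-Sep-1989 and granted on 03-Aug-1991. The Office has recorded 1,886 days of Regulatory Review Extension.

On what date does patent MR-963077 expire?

(a) grant + 16 years → 3 August 2007.
(b) filing + 22 years → 26 September 2011.
Later of the two: 26 September 2011.
Regulatory Review Extension: 1886 days claimed exceeds the 1683-day cap, so +1683 days → 5 May 2016.

2016-05-05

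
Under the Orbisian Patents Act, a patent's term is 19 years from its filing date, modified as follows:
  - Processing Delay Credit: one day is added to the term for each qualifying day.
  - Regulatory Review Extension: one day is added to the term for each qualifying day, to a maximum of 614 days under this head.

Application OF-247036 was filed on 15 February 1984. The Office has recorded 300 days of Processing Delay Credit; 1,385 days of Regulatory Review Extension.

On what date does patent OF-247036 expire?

August 17, 2005

Base term: filing date + 19 years → 15 February 2003.
Processing Delay Credit: +300 days → 12 December 2003.
Regulatory Review Extension: 1385 days claimed exceeds the 614-day cap, so +614 days → 17 August 2005.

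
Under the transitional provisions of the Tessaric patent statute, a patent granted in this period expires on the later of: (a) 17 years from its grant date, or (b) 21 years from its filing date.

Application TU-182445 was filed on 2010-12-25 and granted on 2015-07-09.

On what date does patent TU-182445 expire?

2032-07-09

(a) grant + 17 years → 9 July 2032.
(b) filing + 21 years → 25 December 2031.
Later of the two: 9 July 2032.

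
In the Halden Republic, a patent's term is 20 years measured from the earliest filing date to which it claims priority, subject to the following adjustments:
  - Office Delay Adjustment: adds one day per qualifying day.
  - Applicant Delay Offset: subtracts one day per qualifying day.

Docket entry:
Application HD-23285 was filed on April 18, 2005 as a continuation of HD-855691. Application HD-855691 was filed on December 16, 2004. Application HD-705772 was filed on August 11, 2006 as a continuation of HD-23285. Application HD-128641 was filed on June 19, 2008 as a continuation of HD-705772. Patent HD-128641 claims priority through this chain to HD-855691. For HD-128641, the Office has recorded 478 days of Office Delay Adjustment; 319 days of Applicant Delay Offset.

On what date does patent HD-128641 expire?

2025-05-24

Earliest priority filing: 16 December 2004.
Base term: 16 December 2004 + 20 years → 16 December 2024.
Office Delay Adjustment: +478 days → 8 April 2026.
Applicant Delay Offset: −319 days → 24 May 2025.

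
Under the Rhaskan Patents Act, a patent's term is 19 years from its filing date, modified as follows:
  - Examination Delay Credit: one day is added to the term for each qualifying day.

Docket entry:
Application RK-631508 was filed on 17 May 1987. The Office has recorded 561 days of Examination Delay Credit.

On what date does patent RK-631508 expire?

November 29, 2007

Base term: filing date + 19 years → 17 May 2006.
Examination Delay Credit: +561 days → 29 November 2007.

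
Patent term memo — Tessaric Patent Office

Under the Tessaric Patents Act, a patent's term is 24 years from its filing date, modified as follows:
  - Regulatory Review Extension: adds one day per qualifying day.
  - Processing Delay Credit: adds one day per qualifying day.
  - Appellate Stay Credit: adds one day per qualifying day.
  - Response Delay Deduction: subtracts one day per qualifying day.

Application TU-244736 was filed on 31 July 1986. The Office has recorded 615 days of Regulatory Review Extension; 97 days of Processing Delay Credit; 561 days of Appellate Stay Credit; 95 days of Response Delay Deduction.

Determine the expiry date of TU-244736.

Base term: filing date + 24 years → 31 July 2010.
Regulatory Review Extension: +615 days → 6 April 2012.
Processing Delay Credit: +97 days → 12 July 2012.
Appellate Stay Credit: +561 days → 24 January 2014.
Response Delay Deduction: −95 days → 21 October 2013.

October 21, 2013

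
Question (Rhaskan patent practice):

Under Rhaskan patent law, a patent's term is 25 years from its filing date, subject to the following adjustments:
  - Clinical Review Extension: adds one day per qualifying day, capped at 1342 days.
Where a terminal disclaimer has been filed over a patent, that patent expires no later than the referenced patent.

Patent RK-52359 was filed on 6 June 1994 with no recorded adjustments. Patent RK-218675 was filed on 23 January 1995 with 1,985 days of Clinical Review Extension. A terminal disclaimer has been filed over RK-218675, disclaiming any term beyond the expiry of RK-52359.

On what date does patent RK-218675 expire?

Natural term of RK-218675:
  Base: filing + 25 years → 23 January 2020.
  Clinical Review Extension: 1985 days claimed exceeds the 1342-day cap, so +1342 days → 26 September 2023.
Expiry of referenced patent RK-52359:
  Base: filing + 25 years → 6 June 2019.
Terminal disclaimer: RK-218675 expires on the earlier of 26 September 2023 and 6 June 2019.

June 6, 2019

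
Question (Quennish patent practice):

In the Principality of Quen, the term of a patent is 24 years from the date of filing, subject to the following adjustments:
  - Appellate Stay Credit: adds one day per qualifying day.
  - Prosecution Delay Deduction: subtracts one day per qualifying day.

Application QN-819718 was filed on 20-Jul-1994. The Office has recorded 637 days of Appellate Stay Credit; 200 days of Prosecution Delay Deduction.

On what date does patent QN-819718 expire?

Base term: filing date + 24 years → 20 July 2018.
Appellate Stay Credit: +637 days → 17 April 2020.
Prosecution Delay Deduction: −200 days → 30 September 2019.

September 30, 2019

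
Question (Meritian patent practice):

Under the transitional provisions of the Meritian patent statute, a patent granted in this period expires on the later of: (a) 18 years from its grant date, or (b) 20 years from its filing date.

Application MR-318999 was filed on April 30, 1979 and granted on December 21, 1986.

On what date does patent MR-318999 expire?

(a) grant + 18 years → 21 December 2004.
(b) filing + 20 years → 30 April 1999.
Later of the two: 21 December 2004.

December 21, 2004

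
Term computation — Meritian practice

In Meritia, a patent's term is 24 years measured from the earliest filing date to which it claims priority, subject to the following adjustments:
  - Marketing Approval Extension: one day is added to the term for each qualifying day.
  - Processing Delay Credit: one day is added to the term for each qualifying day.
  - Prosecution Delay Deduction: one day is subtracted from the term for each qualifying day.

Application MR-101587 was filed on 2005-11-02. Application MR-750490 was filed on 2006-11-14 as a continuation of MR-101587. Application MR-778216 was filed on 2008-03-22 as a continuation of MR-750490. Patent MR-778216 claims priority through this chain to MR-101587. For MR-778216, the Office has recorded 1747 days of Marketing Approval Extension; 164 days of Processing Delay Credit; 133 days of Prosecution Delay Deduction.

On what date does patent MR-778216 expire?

September 15, 2034

Earliest priority filing: 2 November 2005.
Base term: 2 November 2005 + 24 years → 2 November 2029.
Marketing Approval Extension: +1747 days → 15 August 2034.
Processing Delay Credit: +164 days → 26 January 2035.
Prosecution Delay Deduction: −133 days → 15 September 2034.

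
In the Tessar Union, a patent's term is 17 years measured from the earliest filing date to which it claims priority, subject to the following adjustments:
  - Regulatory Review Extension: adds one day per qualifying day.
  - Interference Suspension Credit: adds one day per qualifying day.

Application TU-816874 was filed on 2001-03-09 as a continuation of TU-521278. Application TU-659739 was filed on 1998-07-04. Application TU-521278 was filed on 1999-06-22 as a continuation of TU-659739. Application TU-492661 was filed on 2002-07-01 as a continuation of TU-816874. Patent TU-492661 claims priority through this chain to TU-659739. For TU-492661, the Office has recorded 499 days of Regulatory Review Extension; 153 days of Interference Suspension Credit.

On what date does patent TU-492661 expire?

Earliest priority filing: 4 July 1998.
Base term: 4 July 1998 + 17 years → 4 July 2015.
Regulatory Review Extension: +499 days → 14 November 2016.
Interference Suspension Credit: +153 days → 16 April 2017.

April 16, 2017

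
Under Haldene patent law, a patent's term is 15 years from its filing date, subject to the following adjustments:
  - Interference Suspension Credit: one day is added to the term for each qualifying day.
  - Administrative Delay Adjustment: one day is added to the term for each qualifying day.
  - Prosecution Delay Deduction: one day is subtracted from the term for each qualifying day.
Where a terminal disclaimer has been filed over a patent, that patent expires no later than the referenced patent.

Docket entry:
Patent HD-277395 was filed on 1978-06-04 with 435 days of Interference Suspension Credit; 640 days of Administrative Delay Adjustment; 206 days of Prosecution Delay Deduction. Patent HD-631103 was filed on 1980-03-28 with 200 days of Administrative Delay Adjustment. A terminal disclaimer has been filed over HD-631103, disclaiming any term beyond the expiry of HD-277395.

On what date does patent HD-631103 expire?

October 14, 1995

Natural term of HD-631103:
  Base: filing + 15 years → 28 March 1995.
  Administrative Delay Adjustment: +200 days → 14 October 1995.
Expiry of referenced patent HD-277395:
  Base: filing + 15 years → 4 June 1993.
  Interference Suspension Credit: +435 days → 13 August 1994.
  Administrative Delay Adjustment: +640 days → 14 May 1996.
  Prosecution Delay Deduction: −206 days → 21 October 1995.
Terminal disclaimer: HD-631103 expires on the earlier of 14 October 1995 and 21 October 1995.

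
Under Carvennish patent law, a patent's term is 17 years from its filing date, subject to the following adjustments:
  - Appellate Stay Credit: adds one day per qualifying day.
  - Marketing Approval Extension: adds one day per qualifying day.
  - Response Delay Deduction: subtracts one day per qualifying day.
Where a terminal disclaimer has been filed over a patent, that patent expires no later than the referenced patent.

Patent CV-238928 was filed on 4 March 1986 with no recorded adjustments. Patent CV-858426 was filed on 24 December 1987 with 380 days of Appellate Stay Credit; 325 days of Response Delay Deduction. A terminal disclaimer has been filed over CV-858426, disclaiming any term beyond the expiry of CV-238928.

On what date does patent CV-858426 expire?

Natural term of CV-858426:
  Base: filing + 17 years → 24 December 2004.
  Appellate Stay Credit: +380 days → 8 January 2006.
  Response Delay Deduction: −325 days → 17 February 2005.
Expiry of referenced patent CV-238928:
  Base: filing + 17 years → 4 March 2003.
Terminal disclaimer: CV-858426 expires on the earlier of 17 February 2005 and 4 March 2003.

2003-03-04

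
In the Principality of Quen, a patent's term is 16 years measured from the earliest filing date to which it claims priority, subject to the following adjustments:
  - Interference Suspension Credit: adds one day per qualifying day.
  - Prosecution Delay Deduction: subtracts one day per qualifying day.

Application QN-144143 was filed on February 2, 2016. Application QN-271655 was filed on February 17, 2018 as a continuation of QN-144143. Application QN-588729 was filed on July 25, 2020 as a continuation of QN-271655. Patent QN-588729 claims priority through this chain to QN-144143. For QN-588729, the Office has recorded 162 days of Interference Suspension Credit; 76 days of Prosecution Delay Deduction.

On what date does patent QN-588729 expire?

Earliest priority filing: 2 February 2016.
Base term: 2 February 2016 + 16 years → 2 February 2032.
Interference Suspension Credit: +162 days → 13 July 2032.
Prosecution Delay Deduction: −76 days → 28 April 2032.

2032-04-28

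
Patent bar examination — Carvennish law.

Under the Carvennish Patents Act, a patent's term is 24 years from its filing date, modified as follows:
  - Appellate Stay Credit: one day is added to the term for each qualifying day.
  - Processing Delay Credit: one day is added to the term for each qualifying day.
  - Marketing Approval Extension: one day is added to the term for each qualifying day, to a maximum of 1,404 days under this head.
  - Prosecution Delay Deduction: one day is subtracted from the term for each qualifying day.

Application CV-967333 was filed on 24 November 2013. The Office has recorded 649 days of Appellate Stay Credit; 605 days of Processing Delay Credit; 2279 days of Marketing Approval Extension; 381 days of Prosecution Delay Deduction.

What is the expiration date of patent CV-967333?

Base term: filing date + 24 years → 24 November 2037.
Appellate Stay Credit: +649 days → 4 September 2039.
Processing Delay Credit: +605 days → 1 May 2041.
Marketing Approval Extension: 2279 days claimed exceeds the 1404-day cap, so +1404 days → 5 March 2045.
Prosecution Delay Deduction: −381 days → 18 February 2044.

February 18, 2044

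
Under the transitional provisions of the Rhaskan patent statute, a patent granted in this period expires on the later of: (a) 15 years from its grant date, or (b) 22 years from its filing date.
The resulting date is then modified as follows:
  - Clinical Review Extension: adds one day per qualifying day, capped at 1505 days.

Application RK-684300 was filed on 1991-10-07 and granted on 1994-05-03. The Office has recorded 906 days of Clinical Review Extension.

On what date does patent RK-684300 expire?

(a) grant + 15 years → 3 May 2009.
(b) filing + 22 years → 7 October 2013.
Later of the two: 7 October 2013.
Clinical Review Extension: 906 days (within the 1505-day cap) → +906 days → 31 March 2016.

March 31, 2016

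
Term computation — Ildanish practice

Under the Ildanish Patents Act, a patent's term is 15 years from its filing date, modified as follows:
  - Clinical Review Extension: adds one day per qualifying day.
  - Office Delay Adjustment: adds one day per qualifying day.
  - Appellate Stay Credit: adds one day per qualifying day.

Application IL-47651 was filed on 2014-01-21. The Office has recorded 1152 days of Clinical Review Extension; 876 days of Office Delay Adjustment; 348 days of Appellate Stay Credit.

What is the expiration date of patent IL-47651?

Base term: filing date + 15 years → 21 January 2029.
Clinical Review Extension: +1152 days → 18 March 2032.
Office Delay Adjustment: +876 days → 11 August 2034.
Appellate Stay Credit: +348 days → 25 July 2035.

2035-07-25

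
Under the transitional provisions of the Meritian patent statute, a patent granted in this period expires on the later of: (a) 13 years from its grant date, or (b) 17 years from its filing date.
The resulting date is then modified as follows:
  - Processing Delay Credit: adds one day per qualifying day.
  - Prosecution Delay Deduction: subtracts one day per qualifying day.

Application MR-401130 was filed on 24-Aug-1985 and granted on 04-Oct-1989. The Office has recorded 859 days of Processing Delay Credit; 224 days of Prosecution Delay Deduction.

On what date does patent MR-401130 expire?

(a) grant + 13 years → 4 October 2002.
(b) filing + 17 years → 24 August 2002.
Later of the two: 4 October 2002.
Processing Delay Credit: +859 days → 9 February 2005.
Prosecution Delay Deduction: −224 days → 30 June 2004.

2004-06-30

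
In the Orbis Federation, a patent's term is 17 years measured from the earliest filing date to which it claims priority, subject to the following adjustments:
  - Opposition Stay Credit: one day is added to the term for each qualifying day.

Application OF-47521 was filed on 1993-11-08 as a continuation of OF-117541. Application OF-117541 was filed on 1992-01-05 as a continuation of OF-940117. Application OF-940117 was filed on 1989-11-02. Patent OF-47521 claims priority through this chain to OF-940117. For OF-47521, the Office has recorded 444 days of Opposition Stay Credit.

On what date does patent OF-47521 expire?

Earliest priority filing: 2 November 1989.
Base term: 2 November 1989 + 17 years → 2 November 2006.
Opposition Stay Credit: +444 days → 20 January 2008.

2008-01-20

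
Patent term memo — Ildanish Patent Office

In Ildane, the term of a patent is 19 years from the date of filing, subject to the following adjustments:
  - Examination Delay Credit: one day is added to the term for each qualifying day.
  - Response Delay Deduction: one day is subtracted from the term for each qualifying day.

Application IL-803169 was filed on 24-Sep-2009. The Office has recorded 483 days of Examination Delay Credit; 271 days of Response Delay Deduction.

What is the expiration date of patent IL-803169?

2029-04-24

Base term: filing date + 19 years → 24 September 2028.
Examination Delay Credit: +483 days → 20 January 2030.
Response Delay Deduction: −271 days → 24 April 2029.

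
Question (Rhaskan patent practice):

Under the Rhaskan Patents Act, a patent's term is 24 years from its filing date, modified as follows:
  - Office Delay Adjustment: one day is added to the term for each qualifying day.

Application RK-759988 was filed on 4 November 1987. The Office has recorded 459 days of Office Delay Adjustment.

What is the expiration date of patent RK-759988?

February 5, 2013

Base term: filing date + 24 years → 4 November 2011.
Office Delay Adjustment: +459 days → 5 February 2013.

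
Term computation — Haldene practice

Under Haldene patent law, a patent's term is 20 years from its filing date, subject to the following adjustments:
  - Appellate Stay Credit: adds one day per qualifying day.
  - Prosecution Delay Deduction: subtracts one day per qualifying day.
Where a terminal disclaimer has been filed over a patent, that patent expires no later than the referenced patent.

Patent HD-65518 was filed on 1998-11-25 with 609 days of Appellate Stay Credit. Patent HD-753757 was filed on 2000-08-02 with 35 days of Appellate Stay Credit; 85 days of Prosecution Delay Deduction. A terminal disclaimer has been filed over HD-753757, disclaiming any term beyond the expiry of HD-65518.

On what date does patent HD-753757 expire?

Natural term of HD-753757:
  Base: filing + 20 years → 2 August 2020.
  Appellate Stay Credit: +35 days → 6 September 2020.
  Prosecution Delay Deduction: −85 days → 13 June 2020.
Expiry of referenced patent HD-65518:
  Base: filing + 20 years → 25 November 2018.
  Appellate Stay Credit: +609 days → 26 July 2020.
Terminal disclaimer: HD-753757 expires on the earlier of 13 June 2020 and 26 July 2020.

June 13, 2020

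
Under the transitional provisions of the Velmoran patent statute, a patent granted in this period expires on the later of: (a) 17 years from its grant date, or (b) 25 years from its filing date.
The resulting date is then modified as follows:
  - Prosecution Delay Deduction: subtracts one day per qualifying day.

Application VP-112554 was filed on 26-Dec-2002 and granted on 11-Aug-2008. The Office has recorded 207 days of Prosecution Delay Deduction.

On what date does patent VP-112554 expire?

2027-06-02

(a) grant + 17 years → 11 August 2025.
(b) filing + 25 years → 26 December 2027.
Later of the two: 26 December 2027.
Prosecution Delay Deduction: −207 days → 2 June 2027.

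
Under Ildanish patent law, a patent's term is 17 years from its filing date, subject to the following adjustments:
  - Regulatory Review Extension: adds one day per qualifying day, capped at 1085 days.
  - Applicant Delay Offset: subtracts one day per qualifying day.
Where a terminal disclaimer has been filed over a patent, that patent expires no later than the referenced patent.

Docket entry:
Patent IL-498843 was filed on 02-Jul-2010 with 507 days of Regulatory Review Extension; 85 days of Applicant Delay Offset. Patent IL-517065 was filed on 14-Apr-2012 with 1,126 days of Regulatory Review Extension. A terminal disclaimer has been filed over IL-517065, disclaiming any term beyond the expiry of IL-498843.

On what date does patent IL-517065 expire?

August 27, 2028

Natural term of IL-517065:
  Base: filing + 17 years → 14 April 2029.
  Regulatory Review Extension: 1126 days claimed exceeds the 1085-day cap, so +1085 days → 3 April 2032.
Expiry of referenced patent IL-498843:
  Base: filing + 17 years → 2 July 2027.
  Regulatory Review Extension: 507 days (within the 1085-day cap) → +507 days → 20 November 2028.
  Applicant Delay Offset: −85 days → 27 August 2028.
Terminal disclaimer: IL-517065 expires on the earlier of 3 April 2032 and 27 August 2028.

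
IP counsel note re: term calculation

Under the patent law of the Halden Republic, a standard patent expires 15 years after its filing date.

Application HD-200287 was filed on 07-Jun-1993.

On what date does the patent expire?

2008-06-07

Filing date + 15 years → 7 June 2008.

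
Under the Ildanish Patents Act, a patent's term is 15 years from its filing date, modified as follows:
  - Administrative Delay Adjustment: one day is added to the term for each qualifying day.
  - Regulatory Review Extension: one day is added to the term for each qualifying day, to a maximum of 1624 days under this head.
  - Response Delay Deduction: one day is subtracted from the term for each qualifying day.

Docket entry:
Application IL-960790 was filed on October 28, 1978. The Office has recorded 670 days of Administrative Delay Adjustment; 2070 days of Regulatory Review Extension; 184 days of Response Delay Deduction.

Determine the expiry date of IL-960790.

1999-08-08

Base term: filing date + 15 years → 28 October 1993.
Administrative Delay Adjustment: +670 days → 29 August 1995.
Regulatory Review Extension: 2070 days claimed exceeds the 1624-day cap, so +1624 days → 8 February 2000.
Response Delay Deduction: −184 days → 8 August 1999.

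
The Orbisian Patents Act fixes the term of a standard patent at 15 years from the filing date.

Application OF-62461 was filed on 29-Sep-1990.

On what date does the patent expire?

Filing date + 15 years → 29 September 2005.

September 29, 2005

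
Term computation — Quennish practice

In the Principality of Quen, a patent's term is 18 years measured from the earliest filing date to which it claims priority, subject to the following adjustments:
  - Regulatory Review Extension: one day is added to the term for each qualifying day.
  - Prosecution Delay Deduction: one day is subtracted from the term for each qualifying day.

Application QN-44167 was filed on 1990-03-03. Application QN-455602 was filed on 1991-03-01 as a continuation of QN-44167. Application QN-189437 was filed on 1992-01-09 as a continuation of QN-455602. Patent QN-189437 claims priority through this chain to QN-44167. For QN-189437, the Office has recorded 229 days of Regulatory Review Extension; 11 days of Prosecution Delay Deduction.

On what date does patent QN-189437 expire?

Earliest priority filing: 3 March 1990.
Base term: 3 March 1990 + 18 years → 3 March 2008.
Regulatory Review Extension: +229 days → 18 October 2008.
Prosecution Delay Deduction: −11 days → 7 October 2008.

October 7, 2008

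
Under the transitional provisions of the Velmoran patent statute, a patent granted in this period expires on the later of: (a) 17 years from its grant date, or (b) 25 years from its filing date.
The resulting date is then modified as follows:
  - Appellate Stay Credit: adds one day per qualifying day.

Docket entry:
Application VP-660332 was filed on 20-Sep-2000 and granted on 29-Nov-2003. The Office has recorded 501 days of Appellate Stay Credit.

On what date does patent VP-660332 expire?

(a) grant + 17 years → 29 November 2020.
(b) filing + 25 years → 20 September 2025.
Later of the two: 20 September 2025.
Appellate Stay Credit: +501 days → 3 February 2027.

February 3, 2027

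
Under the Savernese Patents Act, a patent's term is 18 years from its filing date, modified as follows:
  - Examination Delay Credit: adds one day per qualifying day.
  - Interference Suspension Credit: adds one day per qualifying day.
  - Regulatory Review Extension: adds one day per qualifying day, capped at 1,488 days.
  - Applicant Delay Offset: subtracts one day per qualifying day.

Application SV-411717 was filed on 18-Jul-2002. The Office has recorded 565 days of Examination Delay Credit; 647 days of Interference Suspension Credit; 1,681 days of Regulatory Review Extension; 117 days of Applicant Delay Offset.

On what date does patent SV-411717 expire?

Base term: filing date + 18 years → 18 July 2020.
Examination Delay Credit: +565 days → 3 February 2022.
Interference Suspension Credit: +647 days → 12 November 2023.
Regulatory Review Extension: 1681 days claimed exceeds the 1488-day cap, so +1488 days → 9 December 2027.
Applicant Delay Offset: −117 days → 14 August 2027.

August 14, 2027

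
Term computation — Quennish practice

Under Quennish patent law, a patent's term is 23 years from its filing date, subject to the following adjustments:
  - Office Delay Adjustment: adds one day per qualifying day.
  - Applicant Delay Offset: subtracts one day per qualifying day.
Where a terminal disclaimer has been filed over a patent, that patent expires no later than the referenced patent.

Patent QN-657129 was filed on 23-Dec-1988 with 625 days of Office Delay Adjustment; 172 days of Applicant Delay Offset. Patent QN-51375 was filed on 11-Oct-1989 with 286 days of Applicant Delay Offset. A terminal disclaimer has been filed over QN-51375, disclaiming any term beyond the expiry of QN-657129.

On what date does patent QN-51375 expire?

2011-12-30

Natural term of QN-51375:
  Base: filing + 23 years → 11 October 2012.
  Applicant Delay Offset: −286 days → 30 December 2011.
Expiry of referenced patent QN-657129:
  Base: filing + 23 years → 23 December 2011.
  Office Delay Adjustment: +625 days → 8 September 2013.
  Applicant Delay Offset: −172 days → 20 March 2013.
Terminal disclaimer: QN-51375 expires on the earlier of 30 December 2011 and 20 March 2013.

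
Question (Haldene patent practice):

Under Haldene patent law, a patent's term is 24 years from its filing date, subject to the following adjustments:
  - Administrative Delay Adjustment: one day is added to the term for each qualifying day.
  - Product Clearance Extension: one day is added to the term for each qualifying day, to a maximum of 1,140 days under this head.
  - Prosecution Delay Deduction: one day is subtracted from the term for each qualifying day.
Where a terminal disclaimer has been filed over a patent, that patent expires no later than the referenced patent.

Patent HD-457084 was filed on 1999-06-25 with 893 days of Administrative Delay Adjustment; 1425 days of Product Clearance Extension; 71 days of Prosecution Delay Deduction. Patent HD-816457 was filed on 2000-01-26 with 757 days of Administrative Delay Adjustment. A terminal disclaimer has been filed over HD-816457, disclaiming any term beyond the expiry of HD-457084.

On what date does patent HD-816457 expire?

Natural term of HD-816457:
  Base: filing + 24 years → 26 January 2024.
  Administrative Delay Adjustment: +757 days → 21 February 2026.
Expiry of referenced patent HD-457084:
  Base: filing + 24 years → 25 June 2023.
  Administrative Delay Adjustment: +893 days → 4 December 2025.
  Product Clearance Extension: 1425 days claimed exceeds the 1140-day cap, so +1140 days → 17 January 2029.
  Prosecution Delay Deduction: −71 days → 7 November 2028.
Terminal disclaimer: HD-816457 expires on the earlier of 21 February 2026 and 7 November 2028.

February 21, 2026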